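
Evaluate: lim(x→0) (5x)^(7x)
This is an exponential indeterminate form.

For exponential indeterminate forms, take the natural log:
  Let L = lim(x→0) (5x)^(7x)
  Then ln(L) = lim(x→0) [exponent × ln(base)]
  Evaluate using L'Hôpital or standard limits, then exponentiate.
  L = 1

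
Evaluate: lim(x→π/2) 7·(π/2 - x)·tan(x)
This is a 0·∞ indeterminate form.

Rewrite 0·∞ as a quotient (0/0 or ∞/∞ form), then apply L'Hôpital's rule:
  lim(x→π/2) 7·(π/2 - x)·tan(x) = 7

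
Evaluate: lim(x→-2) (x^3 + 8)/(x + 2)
This is a standard limit.

Factor or rationalize the expression:
  lim(x→-2) (x^3 + 8)/(x + 2) = 12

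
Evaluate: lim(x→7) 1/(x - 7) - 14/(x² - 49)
This is an ∞-∞ indeterminate form.

Combine fractions or rationalize to convert ∞-∞ to 0/0 form:
  lim(x→7) 1/(x - 7) - 14/(x² - 49) = 1/14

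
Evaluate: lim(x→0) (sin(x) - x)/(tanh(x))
This is a 0/0 indeterminate form.

Apply L'Hôpital's rule: differentiate numerator and denominator separately.
  f(x) = -x + sin(x)   ⇒   f'(x) = cos(x) - 1
  g(x) = tanh(x)   ⇒   g'(x) = 1 - tanh(x)^2
  lim(x→0) f'(x)/g'(x) = lim(x→0) (cos(x) - 1)/(1 - tanh(x)^2)
  = 0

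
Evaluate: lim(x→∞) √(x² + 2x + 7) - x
This is an ∞-∞ indeterminate form.

Combine fractions or rationalize to convert ∞-∞ to 0/0 form:
  lim(x→∞) √(x² + 2x + 7) - x = 1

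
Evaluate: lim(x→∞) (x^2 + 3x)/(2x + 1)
This is an ∞/∞ indeterminate form.

Apply L'Hôpital's rule: differentiate numerator and denominator separately.
  f(x) = x^2 + 3·x   ⇒   f'(x) = 2·x + 3
  g(x) = 2·x + 1   ⇒   g'(x) = 2
  lim(x→∞) f'(x)/g'(x) = lim(x→∞) (2·x + 3)/(2)
  = ∞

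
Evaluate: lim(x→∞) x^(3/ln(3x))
This is an exponential indeterminate form.

For exponential indeterminate forms, take the natural log:
  Let L = lim(x→∞) x^(3/ln(3x))
  Then ln(L) = lim(x→∞) [exponent × ln(base)]
  Evaluate using L'Hôpital or standard limits, then exponentiate.
  L = e^(3)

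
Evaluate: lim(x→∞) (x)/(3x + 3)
This is an ∞/∞ indeterminate form.

Apply L'Hôpital's rule: differentiate numerator and denominator separately.
  f(x) = x   ⇒   f'(x) = 1
  g(x) = 3·x + 3   ⇒   g'(x) = 3
  lim(x→∞) f'(x)/g'(x) = lim(x→∞) (1)/(3)
  = 1/3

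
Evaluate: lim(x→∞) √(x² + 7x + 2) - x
This is an ∞-∞ indeterminate form.

Combine fractions or rationalize to convert ∞-∞ to 0/0 form:
  lim(x→∞) √(x² + 7x + 2) - x = 7/2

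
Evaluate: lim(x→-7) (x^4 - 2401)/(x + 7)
This is a standard limit.

Factor or rationalize the expression:
  lim(x→-7) (x^4 - 2401)/(x + 7) = -1372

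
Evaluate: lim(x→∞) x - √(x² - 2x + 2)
This is an ∞-∞ indeterminate form.

Combine fractions or rationalize to convert ∞-∞ to 0/0 form:
  lim(x→∞) x - √(x² - 2x + 2) = 1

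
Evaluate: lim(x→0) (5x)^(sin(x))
This is an exponential indeterminate form.

For exponential indeterminate forms, take the natural log:
  Let L = lim(x→0) (5x)^(sin(x))
  Then ln(L) = lim(x→0) [exponent × ln(base)]
  Evaluate using L'Hôpital or standard limits, then exponentiate.
  L = 1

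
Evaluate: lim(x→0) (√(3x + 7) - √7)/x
This is a standard limit.

Factor or rationalize the expression:
  lim(x→0) (√(3x + 7) - √7)/x = 3·sqrt(7)/14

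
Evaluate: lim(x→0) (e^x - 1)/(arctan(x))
This is a 0/0 indeterminate form.

Apply L'Hôpital's rule: differentiate numerator and denominator separately.
  f(x) = e^(x) - 1   ⇒   f'(x) = e^(x)
  g(x) = atan(x)   ⇒   g'(x) = 1/(x^2 + 1)
  lim(x→0) f'(x)/g'(x) = lim(x→0) (e^(x))/(1/(x^2 + 1))
  = 1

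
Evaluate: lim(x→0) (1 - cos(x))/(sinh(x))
This is a 0/0 indeterminate form.

Apply L'Hôpital's rule: differentiate numerator and denominator separately.
  f(x) = 1 - cos(x)   ⇒   f'(x) = sin(x)
  g(x) = sinh(x)   ⇒   g'(x) = cosh(x)
  lim(x→0) f'(x)/g'(x) = lim(x→0) (sin(x))/(cosh(x))
  = 0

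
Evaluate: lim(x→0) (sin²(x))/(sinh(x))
This is a 0/0 indeterminate form.

Apply L'Hôpital's rule: differentiate numerator and denominator separately.
  f(x) = sin(x)^2   ⇒   f'(x) = 2·sin(x)·cos(x)
  g(x) = sinh(x)   ⇒   g'(x) = cosh(x)
  lim(x→0) f'(x)/g'(x) = lim(x→0) (2·sin(x)·cos(x))/(cosh(x))
  = 0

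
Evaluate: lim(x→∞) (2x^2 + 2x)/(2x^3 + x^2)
This is an ∞/∞ indeterminate form.

Apply L'Hôpital's rule: differentiate numerator and denominator separately.
  f(x) = 2·x^2 + 2·x   ⇒   f'(x) = 4·x + 2
  g(x) = 2·x^3 + x^2   ⇒   g'(x) = 6·x^2 + 2·x
  lim(x→∞) f'(x)/g'(x) = lim(x→∞) (4·x + 2)/(6·x^2 + 2·x)
  = 0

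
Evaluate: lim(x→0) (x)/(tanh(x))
This is a 0/0 indeterminate form.

Apply L'Hôpital's rule: differentiate numerator and denominator separately.
  f(x) = x   ⇒   f'(x) = 1
  g(x) = tanh(x)   ⇒   g'(x) = 1 - tanh(x)^2
  lim(x→0) f'(x)/g'(x) = lim(x→0) (1)/(1 - tanh(x)^2)
  = 1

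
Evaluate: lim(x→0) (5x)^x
This is an exponential indeterminate form.

For exponential indeterminate forms, take the natural log:
  Let L = lim(x→0) (5x)^x
  Then ln(L) = lim(x→0) [exponent × ln(base)]
  Evaluate using L'Hôpital or standard limits, then exponentiate.
  L = 1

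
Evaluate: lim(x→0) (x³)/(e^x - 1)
This is a 0/0 indeterminate form.

Apply L'Hôpital's rule: differentiate numerator and denominator separately.
  f(x) = x^3   ⇒   f'(x) = 3·x^2
  g(x) = e^(x) - 1   ⇒   g'(x) = e^(x)
  lim(x→0) f'(x)/g'(x) = lim(x→0) (3·x^2)/(e^(x))
  = 0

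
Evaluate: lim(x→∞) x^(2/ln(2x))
This is an exponential indeterminate form.

For exponential indeterminate forms, take the natural log:
  Let L = lim(x→∞) x^(2/ln(2x))
  Then ln(L) = lim(x→∞) [exponent × ln(base)]
  Evaluate using L'Hôpital or standard limits, then exponentiate.
  L = e²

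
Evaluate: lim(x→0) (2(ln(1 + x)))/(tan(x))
This is a 0/0 indeterminate form.

Apply L'Hôpital's rule: differentiate numerator and denominator separately.
  f(x) = 2·ln(x + 1)   ⇒   f'(x) = 2/(x + 1)
  g(x) = tan(x)   ⇒   g'(x) = tan(x)^2 + 1
  lim(x→0) f'(x)/g'(x) = lim(x→0) (2/(x + 1))/(tan(x)^2 + 1)
  = 2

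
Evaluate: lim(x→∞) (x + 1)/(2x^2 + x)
This is an ∞/∞ indeterminate form.

Apply L'Hôpital's rule: differentiate numerator and denominator separately.
  f(x) = x + 1   ⇒   f'(x) = 1
  g(x) = 2·x^2 + x   ⇒   g'(x) = 4·x + 1
  lim(x→∞) f'(x)/g'(x) = lim(x→∞) (1)/(4·x + 1)
  = 0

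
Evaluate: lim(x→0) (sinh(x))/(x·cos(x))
This is a 0/0 indeterminate form.

Apply L'Hôpital's rule: differentiate numerator and denominator separately.
  f(x) = sinh(x)   ⇒   f'(x) = cosh(x)
  g(x) = x·cos(x)   ⇒   g'(x) = -x·sin(x) + cos(x)
  lim(x→0) f'(x)/g'(x) = lim(x→0) (cosh(x))/(-x·sin(x) + cos(x))
  = 1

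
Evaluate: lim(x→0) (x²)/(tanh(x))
This is a 0/0 indeterminate form.

Apply L'Hôpital's rule: differentiate numerator and denominator separately.
  f(x) = x^2   ⇒   f'(x) = 2·x
  g(x) = tanh(x)   ⇒   g'(x) = 1 - tanh(x)^2
  lim(x→0) f'(x)/g'(x) = lim(x→0) (2·x)/(1 - tanh(x)^2)
  = 0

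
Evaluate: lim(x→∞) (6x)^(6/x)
This is an exponential indeterminate form.

For exponential indeterminate forms, take the natural log:
  Let L = lim(x→∞) (6x)^(6/x)
  Then ln(L) = lim(x→∞) [exponent × ln(base)]
  Evaluate using L'Hôpital or standard limits, then exponentiate.
  L = 1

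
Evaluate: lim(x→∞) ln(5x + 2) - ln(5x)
This is an ∞-∞ indeterminate form.

Combine fractions or rationalize to convert ∞-∞ to 0/0 form:
  lim(x→∞) ln(5x + 2) - ln(5x) = 0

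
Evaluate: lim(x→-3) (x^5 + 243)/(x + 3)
This is a standard limit.

Factor or rationalize the expression:
  lim(x→-3) (x^5 + 243)/(x + 3) = 405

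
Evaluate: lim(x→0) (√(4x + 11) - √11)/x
This is a standard limit.

Factor or rationalize the expression:
  lim(x→0) (√(4x + 11) - √11)/x = 2·sqrt(11)/11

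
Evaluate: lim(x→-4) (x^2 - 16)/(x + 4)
This is a standard limit.

Factor or rationalize the expression:
  lim(x→-4) (x^2 - 16)/(x + 4) = -8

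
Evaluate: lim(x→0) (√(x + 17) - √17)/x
This is a standard limit.

Factor or rationalize the expression:
  lim(x→0) (√(x + 17) - √17)/x = sqrt(17)/34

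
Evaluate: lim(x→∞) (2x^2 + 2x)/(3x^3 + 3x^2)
This is an ∞/∞ indeterminate form.

Apply L'Hôpital's rule: differentiate numerator and denominator separately.
  f(x) = 2·x^2 + 2·x   ⇒   f'(x) = 4·x + 2
  g(x) = 3·x^3 + 3·x^2   ⇒   g'(x) = 9·x^2 + 6·x
  lim(x→∞) f'(x)/g'(x) = lim(x→∞) (4·x + 2)/(9·x^2 + 6·x)
  = 0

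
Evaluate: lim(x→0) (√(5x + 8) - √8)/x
This is a standard limit.

Factor or rationalize the expression:
  lim(x→0) (√(5x + 8) - √8)/x = 5·sqrt(2)/8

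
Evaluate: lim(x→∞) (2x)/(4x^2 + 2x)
This is an ∞/∞ indeterminate form.

Apply L'Hôpital's rule: differentiate numerator and denominator separately.
  f(x) = 2·x   ⇒   f'(x) = 2
  g(x) = 4·x^2 + 2·x   ⇒   g'(x) = 8·x + 2
  lim(x→∞) f'(x)/g'(x) = lim(x→∞) (2)/(8·x + 2)
  = 0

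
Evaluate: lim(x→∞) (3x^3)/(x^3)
This is an ∞/∞ indeterminate form.

Apply L'Hôpital's rule: differentiate numerator and denominator separately.
  f(x) = 3·x^3   ⇒   f'(x) = 9·x^2
  g(x) = x^3   ⇒   g'(x) = 3·x^2
  lim(x→∞) f'(x)/g'(x) = lim(x→∞) (9·x^2)/(3·x^2)
  = 3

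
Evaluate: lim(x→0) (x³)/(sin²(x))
This is a 0/0 indeterminate form.

Apply L'Hôpital's rule: differentiate numerator and denominator separately.
  f(x) = x^3   ⇒   f'(x) = 3·x^2
  g(x) = sin(x)^2   ⇒   g'(x) = 2·sin(x)·cos(x)
  lim(x→0) f'(x)/g'(x) = lim(x→0) (3·x^2)/(2·sin(x)·cos(x))
  = 0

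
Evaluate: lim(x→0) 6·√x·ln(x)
This is a 0·∞ indeterminate form.

Rewrite 0·∞ as a quotient (0/0 or ∞/∞ form), then apply L'Hôpital's rule:
  lim(x→0) 6·√x·ln(x) = 0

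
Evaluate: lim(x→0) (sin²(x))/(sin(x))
This is a 0/0 indeterminate form.

Apply L'Hôpital's rule: differentiate numerator and denominator separately.
  f(x) = sin(x)^2   ⇒   f'(x) = 2·sin(x)·cos(x)
  g(x) = sin(x)   ⇒   g'(x) = cos(x)
  lim(x→0) f'(x)/g'(x) = lim(x→0) (2·sin(x)·cos(x))/(cos(x))
  = 0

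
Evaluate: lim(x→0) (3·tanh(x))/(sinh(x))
This is a 0/0 indeterminate form.

Apply L'Hôpital's rule: differentiate numerator and denominator separately.
  f(x) = 3·tanh(x)   ⇒   f'(x) = 3 - 3·tanh(x)^2
  g(x) = sinh(x)   ⇒   g'(x) = cosh(x)
  lim(x→0) f'(x)/g'(x) = lim(x→0) (3 - 3·tanh(x)^2)/(cosh(x))
  = 3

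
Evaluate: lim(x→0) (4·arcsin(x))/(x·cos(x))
This is a 0/0 indeterminate form.

Apply L'Hôpital's rule: differentiate numerator and denominator separately.
  f(x) = 4·asin(x)   ⇒   f'(x) = 4/sqrt(1 - x^2)
  g(x) = x·cos(x)   ⇒   g'(x) = -x·sin(x) + cos(x)
  lim(x→0) f'(x)/g'(x) = lim(x→0) (4/sqrt(1 - x^2))/(-x·sin(x) + cos(x))
  = 4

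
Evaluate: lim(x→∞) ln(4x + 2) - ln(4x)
This is an ∞-∞ indeterminate form.

Combine fractions or rationalize to convert ∞-∞ to 0/0 form:
  lim(x→∞) ln(4x + 2) - ln(4x) = 0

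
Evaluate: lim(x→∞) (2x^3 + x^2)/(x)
This is an ∞/∞ indeterminate form.

Apply L'Hôpital's rule: differentiate numerator and denominator separately.
  f(x) = 2·x^3 + x^2   ⇒   f'(x) = 6·x^2 + 2·x
  g(x) = x   ⇒   g'(x) = 1
  lim(x→∞) f'(x)/g'(x) = lim(x→∞) (6·x^2 + 2·x)/(1)
  = ∞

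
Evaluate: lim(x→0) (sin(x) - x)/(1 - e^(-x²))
This is a 0/0 indeterminate form.

Apply L'Hôpital's rule: differentiate numerator and denominator separately.
  f(x) = -x + sin(x)   ⇒   f'(x) = cos(x) - 1
  g(x) = 1 - e^(-x^2)   ⇒   g'(x) = 2·x·e^(-x^2)
  lim(x→0) f'(x)/g'(x) = lim(x→0) (cos(x) - 1)/(2·x·e^(-x^2))
  = 0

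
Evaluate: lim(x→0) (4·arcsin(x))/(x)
This is a 0/0 indeterminate form.

Apply L'Hôpital's rule: differentiate numerator and denominator separately.
  f(x) = 4·asin(x)   ⇒   f'(x) = 4/sqrt(1 - x^2)
  g(x) = x   ⇒   g'(x) = 1
  lim(x→0) f'(x)/g'(x) = lim(x→0) (4/sqrt(1 - x^2))/(1)
  = 4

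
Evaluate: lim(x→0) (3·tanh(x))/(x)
This is a 0/0 indeterminate form.

Apply L'Hôpital's rule: differentiate numerator and denominator separately.
  f(x) = 3·tanh(x)   ⇒   f'(x) = 3 - 3·tanh(x)^2
  g(x) = x   ⇒   g'(x) = 1
  lim(x→0) f'(x)/g'(x) = lim(x→0) (3 - 3·tanh(x)^2)/(1)
  = 3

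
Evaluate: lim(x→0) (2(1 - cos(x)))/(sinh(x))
This is a 0/0 indeterminate form.

Apply L'Hôpital's rule: differentiate numerator and denominator separately.
  f(x) = 2 - 2·cos(x)   ⇒   f'(x) = 2·sin(x)
  g(x) = sinh(x)   ⇒   g'(x) = cosh(x)
  lim(x→0) f'(x)/g'(x) = lim(x→0) (2·sin(x))/(cosh(x))
  = 0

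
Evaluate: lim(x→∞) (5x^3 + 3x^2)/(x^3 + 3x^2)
This is an ∞/∞ indeterminate form.

Apply L'Hôpital's rule: differentiate numerator and denominator separately.
  f(x) = 5·x^3 + 3·x^2   ⇒   f'(x) = 15·x^2 + 6·x
  g(x) = x^3 + 3·x^2   ⇒   g'(x) = 3·x^2 + 6·x
  lim(x→∞) f'(x)/g'(x) = lim(x→∞) (15·x^2 + 6·x)/(3·x^2 + 6·x)
  = 5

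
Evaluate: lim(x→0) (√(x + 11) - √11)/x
This is a standard limit.

Factor or rationalize the expression:
  lim(x→0) (√(x + 11) - √11)/x = sqrt(11)/22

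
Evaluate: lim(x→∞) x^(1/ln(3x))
This is an exponential indeterminate form.

For exponential indeterminate forms, take the natural log:
  Let L = lim(x→∞) x^(1/ln(3x))
  Then ln(L) = lim(x→∞) [exponent × ln(base)]
  Evaluate using L'Hôpital or standard limits, then exponentiate.
  L = e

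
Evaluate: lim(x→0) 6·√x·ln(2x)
This is a 0·∞ indeterminate form.

Rewrite 0·∞ as a quotient (0/0 or ∞/∞ form), then apply L'Hôpital's rule:
  lim(x→0) 6·√x·ln(2x) = 0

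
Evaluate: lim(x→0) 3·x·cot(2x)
This is a 0·∞ indeterminate form.

Rewrite 0·∞ as a quotient (0/0 or ∞/∞ form), then apply L'Hôpital's rule:
  lim(x→0) 3·x·cot(2x) = 3/2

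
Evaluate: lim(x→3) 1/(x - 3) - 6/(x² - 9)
This is an ∞-∞ indeterminate form.

Combine fractions or rationalize to convert ∞-∞ to 0/0 form:
  lim(x→3) 1/(x - 3) - 6/(x² - 9) = 1/6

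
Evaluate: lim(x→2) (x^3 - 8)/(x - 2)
This is a standard limit.

Factor or rationalize the expression:
  lim(x→2) (x^3 - 8)/(x - 2) = 12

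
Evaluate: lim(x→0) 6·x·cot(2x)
This is a 0·∞ indeterminate form.

Rewrite 0·∞ as a quotient (0/0 or ∞/∞ form), then apply L'Hôpital's rule:
  lim(x→0) 6·x·cot(2x) = 3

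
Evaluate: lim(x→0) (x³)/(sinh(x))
This is a 0/0 indeterminate form.

Apply L'Hôpital's rule: differentiate numerator and denominator separately.
  f(x) = x^3   ⇒   f'(x) = 3·x^2
  g(x) = sinh(x)   ⇒   g'(x) = cosh(x)
  lim(x→0) f'(x)/g'(x) = lim(x→0) (3·x^2)/(cosh(x))
  = 0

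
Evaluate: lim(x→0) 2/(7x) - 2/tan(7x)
This is an ∞-∞ indeterminate form.

Combine fractions or rationalize to convert ∞-∞ to 0/0 form:
  lim(x→0) 2/(7x) - 2/tan(7x) = 0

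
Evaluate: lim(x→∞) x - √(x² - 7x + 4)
This is an ∞-∞ indeterminate form.

Combine fractions or rationalize to convert ∞-∞ to 0/0 form:
  lim(x→∞) x - √(x² - 7x + 4) = 7/2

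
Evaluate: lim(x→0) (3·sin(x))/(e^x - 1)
This is a 0/0 indeterminate form.

Apply L'Hôpital's rule: differentiate numerator and denominator separately.
  f(x) = 3·sin(x)   ⇒   f'(x) = 3·cos(x)
  g(x) = e^(x) - 1   ⇒   g'(x) = e^(x)
  lim(x→0) f'(x)/g'(x) = lim(x→0) (3·cos(x))/(e^(x))
  = 3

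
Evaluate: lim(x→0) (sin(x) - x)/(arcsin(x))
This is a 0/0 indeterminate form.

Apply L'Hôpital's rule: differentiate numerator and denominator separately.
  f(x) = -x + sin(x)   ⇒   f'(x) = cos(x) - 1
  g(x) = asin(x)   ⇒   g'(x) = 1/sqrt(1 - x^2)
  lim(x→0) f'(x)/g'(x) = lim(x→0) (cos(x) - 1)/(1/sqrt(1 - x^2))
  = 0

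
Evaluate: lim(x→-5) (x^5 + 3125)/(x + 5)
This is a standard limit.

Factor or rationalize the expression:
  lim(x→-5) (x^5 + 3125)/(x + 5) = 3125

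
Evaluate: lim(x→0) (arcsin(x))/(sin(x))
This is a 0/0 indeterminate form.

Apply L'Hôpital's rule: differentiate numerator and denominator separately.
  f(x) = asin(x)   ⇒   f'(x) = 1/sqrt(1 - x^2)
  g(x) = sin(x)   ⇒   g'(x) = cos(x)
  lim(x→0) f'(x)/g'(x) = lim(x→0) (1/sqrt(1 - x^2))/(cos(x))
  = 1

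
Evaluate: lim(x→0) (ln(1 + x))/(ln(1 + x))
This is a 0/0 indeterminate form.

Apply L'Hôpital's rule: differentiate numerator and denominator separately.
  f(x) = ln(x + 1)   ⇒   f'(x) = 1/(x + 1)
  g(x) = ln(x + 1)   ⇒   g'(x) = 1/(x + 1)
  lim(x→0) f'(x)/g'(x) = lim(x→0) (1/(x + 1))/(1/(x + 1))
  = 1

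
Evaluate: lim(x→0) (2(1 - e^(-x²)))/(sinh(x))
This is a 0/0 indeterminate form.

Apply L'Hôpital's rule: differentiate numerator and denominator separately.
  f(x) = 2 - 2·e^(-x^2)   ⇒   f'(x) = 4·x·e^(-x^2)
  g(x) = sinh(x)   ⇒   g'(x) = cosh(x)
  lim(x→0) f'(x)/g'(x) = lim(x→0) (4·x·e^(-x^2))/(cosh(x))
  = 0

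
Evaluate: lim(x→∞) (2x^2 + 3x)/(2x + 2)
This is an ∞/∞ indeterminate form.

Apply L'Hôpital's rule: differentiate numerator and denominator separately.
  f(x) = 2·x^2 + 3·x   ⇒   f'(x) = 4·x + 3
  g(x) = 2·x + 2   ⇒   g'(x) = 2
  lim(x→∞) f'(x)/g'(x) = lim(x→∞) (4·x + 3)/(2)
  = ∞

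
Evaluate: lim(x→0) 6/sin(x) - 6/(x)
This is an ∞-∞ indeterminate form.

Combine fractions or rationalize to convert ∞-∞ to 0/0 form:
  lim(x→0) 6/sin(x) - 6/(x) = 0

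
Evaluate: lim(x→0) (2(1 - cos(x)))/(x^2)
This is a 0/0 indeterminate form.

Apply L'Hôpital's rule: differentiate numerator and denominator separately.
  f(x) = 2 - 2·cos(x)   ⇒   f'(x) = 2·sin(x)
  g(x) = x^2   ⇒   g'(x) = 2·x
  lim(x→0) f'(x)/g'(x) = lim(x→0) (2·sin(x))/(2·x)
  = 1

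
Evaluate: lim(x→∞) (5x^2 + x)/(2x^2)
This is an ∞/∞ indeterminate form.

Apply L'Hôpital's rule: differentiate numerator and denominator separately.
  f(x) = 5·x^2 + x   ⇒   f'(x) = 10·x + 1
  g(x) = 2·x^2   ⇒   g'(x) = 4·x
  lim(x→∞) f'(x)/g'(x) = lim(x→∞) (10·x + 1)/(4·x)
  = 5/2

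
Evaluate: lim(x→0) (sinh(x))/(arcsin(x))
This is a 0/0 indeterminate form.

Apply L'Hôpital's rule: differentiate numerator and denominator separately.
  f(x) = sinh(x)   ⇒   f'(x) = cosh(x)
  g(x) = asin(x)   ⇒   g'(x) = 1/sqrt(1 - x^2)
  lim(x→0) f'(x)/g'(x) = lim(x→0) (cosh(x))/(1/sqrt(1 - x^2))
  = 1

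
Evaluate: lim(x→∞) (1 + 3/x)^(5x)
This is an exponential indeterminate form.

For exponential indeterminate forms, take the natural log:
  Let L = lim(x→∞) (1 + 3/x)^(5x)
  Then ln(L) = lim(x→∞) [exponent × ln(base)]
  Evaluate using L'Hôpital or standard limits, then exponentiate.
  L = e^(15)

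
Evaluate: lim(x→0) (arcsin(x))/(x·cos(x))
This is a 0/0 indeterminate form.

Apply L'Hôpital's rule: differentiate numerator and denominator separately.
  f(x) = asin(x)   ⇒   f'(x) = 1/sqrt(1 - x^2)
  g(x) = x·cos(x)   ⇒   g'(x) = -x·sin(x) + cos(x)
  lim(x→0) f'(x)/g'(x) = lim(x→0) (1/sqrt(1 - x^2))/(-x·sin(x) + cos(x))
  = 1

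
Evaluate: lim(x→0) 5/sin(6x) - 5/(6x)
This is an ∞-∞ indeterminate form.

Combine fractions or rationalize to convert ∞-∞ to 0/0 form:
  lim(x→0) 5/sin(6x) - 5/(6x) = 0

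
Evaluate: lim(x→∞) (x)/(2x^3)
This is an ∞/∞ indeterminate form.

Apply L'Hôpital's rule: differentiate numerator and denominator separately.
  f(x) = x   ⇒   f'(x) = 1
  g(x) = 2·x^3   ⇒   g'(x) = 6·x^2
  lim(x→∞) f'(x)/g'(x) = lim(x→∞) (1)/(6·x^2)
  = 0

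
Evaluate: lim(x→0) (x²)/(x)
This is a 0/0 indeterminate form.

Apply L'Hôpital's rule: differentiate numerator and denominator separately.
  f(x) = x^2   ⇒   f'(x) = 2·x
  g(x) = x   ⇒   g'(x) = 1
  lim(x→0) f'(x)/g'(x) = lim(x→0) (2·x)/(1)
  = 0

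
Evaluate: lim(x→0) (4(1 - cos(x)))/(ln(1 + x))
This is a 0/0 indeterminate form.

Apply L'Hôpital's rule: differentiate numerator and denominator separately.
  f(x) = 4 - 4·cos(x)   ⇒   f'(x) = 4·sin(x)
  g(x) = ln(x + 1)   ⇒   g'(x) = 1/(x + 1)
  lim(x→0) f'(x)/g'(x) = lim(x→0) (4·sin(x))/(1/(x + 1))
  = 0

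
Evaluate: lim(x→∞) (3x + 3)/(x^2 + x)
This is an ∞/∞ indeterminate form.

Apply L'Hôpital's rule: differentiate numerator and denominator separately.
  f(x) = 3·x + 3   ⇒   f'(x) = 3
  g(x) = x^2 + x   ⇒   g'(x) = 2·x + 1
  lim(x→∞) f'(x)/g'(x) = lim(x→∞) (3)/(2·x + 1)
  = 0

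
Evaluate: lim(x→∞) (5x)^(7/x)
This is an exponential indeterminate form.

For exponential indeterminate forms, take the natural log:
  Let L = lim(x→∞) (5x)^(7/x)
  Then ln(L) = lim(x→∞) [exponent × ln(base)]
  Evaluate using L'Hôpital or standard limits, then exponentiate.
  L = 1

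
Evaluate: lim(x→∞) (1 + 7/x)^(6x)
This is an exponential indeterminate form.

For exponential indeterminate forms, take the natural log:
  Let L = lim(x→∞) (1 + 7/x)^(6x)
  Then ln(L) = lim(x→∞) [exponent × ln(base)]
  Evaluate using L'Hôpital or standard limits, then exponentiate.
  L = e^(42)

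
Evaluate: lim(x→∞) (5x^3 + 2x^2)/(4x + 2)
This is an ∞/∞ indeterminate form.

Apply L'Hôpital's rule: differentiate numerator and denominator separately.
  f(x) = 5·x^3 + 2·x^2   ⇒   f'(x) = 15·x^2 + 4·x
  g(x) = 4·x + 2   ⇒   g'(x) = 4
  lim(x→∞) f'(x)/g'(x) = lim(x→∞) (15·x^2 + 4·x)/(4)
  = ∞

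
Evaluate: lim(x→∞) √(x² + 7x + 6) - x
This is an ∞-∞ indeterminate form.

Combine fractions or rationalize to convert ∞-∞ to 0/0 form:
  lim(x→∞) √(x² + 7x + 6) - x = 7/2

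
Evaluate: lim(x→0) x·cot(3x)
This is a 0·∞ indeterminate form.

Rewrite 0·∞ as a quotient (0/0 or ∞/∞ form), then apply L'Hôpital's rule:
  lim(x→0) x·cot(3x) = 1/3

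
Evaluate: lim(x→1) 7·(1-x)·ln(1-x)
This is a 0·∞ indeterminate form.

Rewrite 0·∞ as a quotient (0/0 or ∞/∞ form), then apply L'Hôpital's rule:
  lim(x→1) 7·(1-x)·ln(1-x) = 0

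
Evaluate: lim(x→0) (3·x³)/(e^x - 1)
This is a 0/0 indeterminate form.

Apply L'Hôpital's rule: differentiate numerator and denominator separately.
  f(x) = 3·x^3   ⇒   f'(x) = 9·x^2
  g(x) = e^(x) - 1   ⇒   g'(x) = e^(x)
  lim(x→0) f'(x)/g'(x) = lim(x→0) (9·x^2)/(e^(x))
  = 0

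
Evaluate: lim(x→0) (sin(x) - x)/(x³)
This is a 0/0 indeterminate form.

Apply L'Hôpital's rule: differentiate numerator and denominator separately.
  f(x) = -x + sin(x)   ⇒   f'(x) = cos(x) - 1
  g(x) = x^3   ⇒   g'(x) = 3·x^2
  lim(x→0) f'(x)/g'(x) = lim(x→0) (cos(x) - 1)/(3·x^2)
  = -1/6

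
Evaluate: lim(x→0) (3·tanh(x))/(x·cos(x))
This is a 0/0 indeterminate form.

Apply L'Hôpital's rule: differentiate numerator and denominator separately.
  f(x) = 3·tanh(x)   ⇒   f'(x) = 3 - 3·tanh(x)^2
  g(x) = x·cos(x)   ⇒   g'(x) = -x·sin(x) + cos(x)
  lim(x→0) f'(x)/g'(x) = lim(x→0) (3 - 3·tanh(x)^2)/(-x·sin(x) + cos(x))
  = 3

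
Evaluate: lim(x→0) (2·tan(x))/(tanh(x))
This is a 0/0 indeterminate form.

Apply L'Hôpital's rule: differentiate numerator and denominator separately.
  f(x) = 2·tan(x)   ⇒   f'(x) = 2·tan(x)^2 + 2
  g(x) = tanh(x)   ⇒   g'(x) = 1 - tanh(x)^2
  lim(x→0) f'(x)/g'(x) = lim(x→0) (2·tan(x)^2 + 2)/(1 - tanh(x)^2)
  = 2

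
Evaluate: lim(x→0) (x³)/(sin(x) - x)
This is a 0/0 indeterminate form.

Apply L'Hôpital's rule: differentiate numerator and denominator separately.
  f(x) = x^3   ⇒   f'(x) = 3·x^2
  g(x) = -x + sin(x)   ⇒   g'(x) = cos(x) - 1
  lim(x→0) f'(x)/g'(x) = lim(x→0) (3·x^2)/(cos(x) - 1)
  = -6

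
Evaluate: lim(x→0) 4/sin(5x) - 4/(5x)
This is an ∞-∞ indeterminate form.

Combine fractions or rationalize to convert ∞-∞ to 0/0 form:
  lim(x→0) 4/sin(5x) - 4/(5x) = 0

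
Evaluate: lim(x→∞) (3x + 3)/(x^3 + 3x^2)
This is an ∞/∞ indeterminate form.

Apply L'Hôpital's rule: differentiate numerator and denominator separately.
  f(x) = 3·x + 3   ⇒   f'(x) = 3
  g(x) = x^3 + 3·x^2   ⇒   g'(x) = 3·x^2 + 6·x
  lim(x→∞) f'(x)/g'(x) = lim(x→∞) (3)/(3·x^2 + 6·x)
  = 0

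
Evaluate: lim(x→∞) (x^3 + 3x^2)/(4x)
This is an ∞/∞ indeterminate form.

Apply L'Hôpital's rule: differentiate numerator and denominator separately.
  f(x) = x^3 + 3·x^2   ⇒   f'(x) = 3·x^2 + 6·x
  g(x) = 4·x   ⇒   g'(x) = 4
  lim(x→∞) f'(x)/g'(x) = lim(x→∞) (3·x^2 + 6·x)/(4)
  = ∞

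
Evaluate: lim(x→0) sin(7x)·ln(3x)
This is a 0·∞ indeterminate form.

Rewrite 0·∞ as a quotient (0/0 or ∞/∞ form), then apply L'Hôpital's rule:
  lim(x→0) sin(7x)·ln(3x) = 0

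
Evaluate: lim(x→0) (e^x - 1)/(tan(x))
This is a 0/0 indeterminate form.

Apply L'Hôpital's rule: differentiate numerator and denominator separately.
  f(x) = e^(x) - 1   ⇒   f'(x) = e^(x)
  g(x) = tan(x)   ⇒   g'(x) = tan(x)^2 + 1
  lim(x→0) f'(x)/g'(x) = lim(x→0) (e^(x))/(tan(x)^2 + 1)
  = 1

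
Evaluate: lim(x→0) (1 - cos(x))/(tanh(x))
This is a 0/0 indeterminate form.

Apply L'Hôpital's rule: differentiate numerator and denominator separately.
  f(x) = 1 - cos(x)   ⇒   f'(x) = sin(x)
  g(x) = tanh(x)   ⇒   g'(x) = 1 - tanh(x)^2
  lim(x→0) f'(x)/g'(x) = lim(x→0) (sin(x))/(1 - tanh(x)^2)
  = 0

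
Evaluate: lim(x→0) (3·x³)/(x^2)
This is a 0/0 indeterminate form.

Apply L'Hôpital's rule: differentiate numerator and denominator separately.
  f(x) = 3·x^3   ⇒   f'(x) = 9·x^2
  g(x) = x^2   ⇒   g'(x) = 2·x
  lim(x→0) f'(x)/g'(x) = lim(x→0) (9·x^2)/(2·x)
  = 0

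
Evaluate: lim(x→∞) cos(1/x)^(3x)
This is an exponential indeterminate form.

For exponential indeterminate forms, take the natural log:
  Let L = lim(x→∞) cos(1/x)^(3x)
  Then ln(L) = lim(x→∞) [exponent × ln(base)]
  Evaluate using L'Hôpital or standard limits, then exponentiate.
  L = 1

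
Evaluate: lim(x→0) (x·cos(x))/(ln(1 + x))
This is a 0/0 indeterminate form.

Apply L'Hôpital's rule: differentiate numerator and denominator separately.
  f(x) = x·cos(x)   ⇒   f'(x) = -x·sin(x) + cos(x)
  g(x) = ln(x + 1)   ⇒   g'(x) = 1/(x + 1)
  lim(x→0) f'(x)/g'(x) = lim(x→0) (-x·sin(x) + cos(x))/(1/(x + 1))
  = 1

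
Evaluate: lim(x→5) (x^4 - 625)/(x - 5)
This is a standard limit.

Factor or rationalize the expression:
  lim(x→5) (x^4 - 625)/(x - 5) = 500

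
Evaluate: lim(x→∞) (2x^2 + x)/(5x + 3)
This is an ∞/∞ indeterminate form.

Apply L'Hôpital's rule: differentiate numerator and denominator separately.
  f(x) = 2·x^2 + x   ⇒   f'(x) = 4·x + 1
  g(x) = 5·x + 3   ⇒   g'(x) = 5
  lim(x→∞) f'(x)/g'(x) = lim(x→∞) (4·x + 1)/(5)
  = ∞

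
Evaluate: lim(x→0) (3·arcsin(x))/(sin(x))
This is a 0/0 indeterminate form.

Apply L'Hôpital's rule: differentiate numerator and denominator separately.
  f(x) = 3·asin(x)   ⇒   f'(x) = 3/sqrt(1 - x^2)
  g(x) = sin(x)   ⇒   g'(x) = cos(x)
  lim(x→0) f'(x)/g'(x) = lim(x→0) (3/sqrt(1 - x^2))/(cos(x))
  = 3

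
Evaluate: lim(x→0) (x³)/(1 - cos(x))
This is a 0/0 indeterminate form.

Apply L'Hôpital's rule: differentiate numerator and denominator separately.
  f(x) = x^3   ⇒   f'(x) = 3·x^2
  g(x) = 1 - cos(x)   ⇒   g'(x) = sin(x)
  lim(x→0) f'(x)/g'(x) = lim(x→0) (3·x^2)/(sin(x))
  = 0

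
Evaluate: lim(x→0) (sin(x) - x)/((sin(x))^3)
This is a 0/0 indeterminate form.

Apply L'Hôpital's rule: differentiate numerator and denominator separately.
  f(x) = -x + sin(x)   ⇒   f'(x) = cos(x) - 1
  g(x) = sin(x)^3   ⇒   g'(x) = 3·sin(x)^2·cos(x)
  lim(x→0) f'(x)/g'(x) = lim(x→0) (cos(x) - 1)/(3·sin(x)^2·cos(x))
  = -1/6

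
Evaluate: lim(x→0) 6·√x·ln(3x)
This is a 0·∞ indeterminate form.

Rewrite 0·∞ as a quotient (0/0 or ∞/∞ form), then apply L'Hôpital's rule:
  lim(x→0) 6·√x·ln(3x) = 0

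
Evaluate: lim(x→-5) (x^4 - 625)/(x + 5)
This is a standard limit.

Factor or rationalize the expression:
  lim(x→-5) (x^4 - 625)/(x + 5) = -500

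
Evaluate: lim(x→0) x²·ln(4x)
This is a 0·∞ indeterminate form.

Rewrite 0·∞ as a quotient (0/0 or ∞/∞ form), then apply L'Hôpital's rule:
  lim(x→0) x²·ln(4x) = 0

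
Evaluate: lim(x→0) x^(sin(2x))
This is an exponential indeterminate form.

For exponential indeterminate forms, take the natural log:
  Let L = lim(x→0) x^(sin(2x))
  Then ln(L) = lim(x→0) [exponent × ln(base)]
  Evaluate using L'Hôpital or standard limits, then exponentiate.
  L = 1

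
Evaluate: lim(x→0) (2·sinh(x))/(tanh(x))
This is a 0/0 indeterminate form.

Apply L'Hôpital's rule: differentiate numerator and denominator separately.
  f(x) = 2·sinh(x)   ⇒   f'(x) = 2·cosh(x)
  g(x) = tanh(x)   ⇒   g'(x) = 1 - tanh(x)^2
  lim(x→0) f'(x)/g'(x) = lim(x→0) (2·cosh(x))/(1 - tanh(x)^2)
  = 2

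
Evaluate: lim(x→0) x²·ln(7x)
This is a 0·∞ indeterminate form.

Rewrite 0·∞ as a quotient (0/0 or ∞/∞ form), then apply L'Hôpital's rule:
  lim(x→0) x²·ln(7x) = 0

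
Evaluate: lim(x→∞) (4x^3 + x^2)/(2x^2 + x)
This is an ∞/∞ indeterminate form.

Apply L'Hôpital's rule: differentiate numerator and denominator separately.
  f(x) = 4·x^3 + x^2   ⇒   f'(x) = 12·x^2 + 2·x
  g(x) = 2·x^2 + x   ⇒   g'(x) = 4·x + 1
  lim(x→∞) f'(x)/g'(x) = lim(x→∞) (12·x^2 + 2·x)/(4·x + 1)
  = ∞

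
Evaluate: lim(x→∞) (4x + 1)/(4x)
This is an ∞/∞ indeterminate form.

Apply L'Hôpital's rule: differentiate numerator and denominator separately.
  f(x) = 4·x + 1   ⇒   f'(x) = 4
  g(x) = 4·x   ⇒   g'(x) = 4
  lim(x→∞) f'(x)/g'(x) = lim(x→∞) (4)/(4)
  = 1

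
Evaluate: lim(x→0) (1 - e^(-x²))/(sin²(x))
This is a 0/0 indeterminate form.

Apply L'Hôpital's rule: differentiate numerator and denominator separately.
  f(x) = 1 - e^(-x^2)   ⇒   f'(x) = 2·x·e^(-x^2)
  g(x) = sin(x)^2   ⇒   g'(x) = 2·sin(x)·cos(x)
  lim(x→0) f'(x)/g'(x) = lim(x→0) (2·x·e^(-x^2))/(2·sin(x)·cos(x))
  = 1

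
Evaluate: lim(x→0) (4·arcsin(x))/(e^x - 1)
This is a 0/0 indeterminate form.

Apply L'Hôpital's rule: differentiate numerator and denominator separately.
  f(x) = 4·asin(x)   ⇒   f'(x) = 4/sqrt(1 - x^2)
  g(x) = e^(x) - 1   ⇒   g'(x) = e^(x)
  lim(x→0) f'(x)/g'(x) = lim(x→0) (4/sqrt(1 - x^2))/(e^(x))
  = 4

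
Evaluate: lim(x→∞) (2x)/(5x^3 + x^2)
This is an ∞/∞ indeterminate form.

Apply L'Hôpital's rule: differentiate numerator and denominator separately.
  f(x) = 2·x   ⇒   f'(x) = 2
  g(x) = 5·x^3 + x^2   ⇒   g'(x) = 15·x^2 + 2·x
  lim(x→∞) f'(x)/g'(x) = lim(x→∞) (2)/(15·x^2 + 2·x)
  = 0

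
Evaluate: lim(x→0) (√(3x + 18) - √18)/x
This is a standard limit.

Factor or rationalize the expression:
  lim(x→0) (√(3x + 18) - √18)/x = sqrt(2)/4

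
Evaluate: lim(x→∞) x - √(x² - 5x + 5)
This is an ∞-∞ indeterminate form.

Combine fractions or rationalize to convert ∞-∞ to 0/0 form:
  lim(x→∞) x - √(x² - 5x + 5) = 5/2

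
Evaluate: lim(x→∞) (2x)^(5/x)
This is an exponential indeterminate form.

For exponential indeterminate forms, take the natural log:
  Let L = lim(x→∞) (2x)^(5/x)
  Then ln(L) = lim(x→∞) [exponent × ln(base)]
  Evaluate using L'Hôpital or standard limits, then exponentiate.
  L = 1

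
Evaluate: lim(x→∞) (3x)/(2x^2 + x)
This is an ∞/∞ indeterminate form.

Apply L'Hôpital's rule: differentiate numerator and denominator separately.
  f(x) = 3·x   ⇒   f'(x) = 3
  g(x) = 2·x^2 + x   ⇒   g'(x) = 4·x + 1
  lim(x→∞) f'(x)/g'(x) = lim(x→∞) (3)/(4·x + 1)
  = 0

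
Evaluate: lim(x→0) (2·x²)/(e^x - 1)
This is a 0/0 indeterminate form.

Apply L'Hôpital's rule: differentiate numerator and denominator separately.
  f(x) = 2·x^2   ⇒   f'(x) = 4·x
  g(x) = e^(x) - 1   ⇒   g'(x) = e^(x)
  lim(x→0) f'(x)/g'(x) = lim(x→0) (4·x)/(e^(x))
  = 0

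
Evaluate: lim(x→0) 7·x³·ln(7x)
This is a 0·∞ indeterminate form.

Rewrite 0·∞ as a quotient (0/0 or ∞/∞ form), then apply L'Hôpital's rule:
  lim(x→0) 7·x³·ln(7x) = 0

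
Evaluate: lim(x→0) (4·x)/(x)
This is a 0/0 indeterminate form.

Apply L'Hôpital's rule: differentiate numerator and denominator separately.
  f(x) = 4·x   ⇒   f'(x) = 4
  g(x) = x   ⇒   g'(x) = 1
  lim(x→0) f'(x)/g'(x) = lim(x→0) (4)/(1)
  = 4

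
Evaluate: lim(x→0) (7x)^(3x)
This is an exponential indeterminate form.

For exponential indeterminate forms, take the natural log:
  Let L = lim(x→0) (7x)^(3x)
  Then ln(L) = lim(x→0) [exponent × ln(base)]
  Evaluate using L'Hôpital or standard limits, then exponentiate.
  L = 1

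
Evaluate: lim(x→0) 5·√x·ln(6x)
This is a 0·∞ indeterminate form.

Rewrite 0·∞ as a quotient (0/0 or ∞/∞ form), then apply L'Hôpital's rule:
  lim(x→0) 5·√x·ln(6x) = 0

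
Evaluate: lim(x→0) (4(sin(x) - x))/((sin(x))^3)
This is a 0/0 indeterminate form.

Apply L'Hôpital's rule: differentiate numerator and denominator separately.
  f(x) = -4·x + 4·sin(x)   ⇒   f'(x) = 4·cos(x) - 4
  g(x) = sin(x)^3   ⇒   g'(x) = 3·sin(x)^2·cos(x)
  lim(x→0) f'(x)/g'(x) = lim(x→0) (4·cos(x) - 4)/(3·sin(x)^2·cos(x))
  = -2/3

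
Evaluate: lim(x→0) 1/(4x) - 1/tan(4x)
This is an ∞-∞ indeterminate form.

Combine fractions or rationalize to convert ∞-∞ to 0/0 form:
  lim(x→0) 1/(4x) - 1/tan(4x) = 0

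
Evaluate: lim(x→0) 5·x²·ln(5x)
This is a 0·∞ indeterminate form.

Rewrite 0·∞ as a quotient (0/0 or ∞/∞ form), then apply L'Hôpital's rule:
  lim(x→0) 5·x²·ln(5x) = 0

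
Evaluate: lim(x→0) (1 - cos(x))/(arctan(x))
This is a 0/0 indeterminate form.

Apply L'Hôpital's rule: differentiate numerator and denominator separately.
  f(x) = 1 - cos(x)   ⇒   f'(x) = sin(x)
  g(x) = atan(x)   ⇒   g'(x) = 1/(x^2 + 1)
  lim(x→0) f'(x)/g'(x) = lim(x→0) (sin(x))/(1/(x^2 + 1))
  = 0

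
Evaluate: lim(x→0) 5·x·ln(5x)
This is a 0·∞ indeterminate form.

Rewrite 0·∞ as a quotient (0/0 or ∞/∞ form), then apply L'Hôpital's rule:
  lim(x→0) 5·x·ln(5x) = 0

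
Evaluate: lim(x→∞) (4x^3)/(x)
This is an ∞/∞ indeterminate form.

Apply L'Hôpital's rule: differentiate numerator and denominator separately.
  f(x) = 4·x^3   ⇒   f'(x) = 12·x^2
  g(x) = x   ⇒   g'(x) = 1
  lim(x→∞) f'(x)/g'(x) = lim(x→∞) (12·x^2)/(1)
  = ∞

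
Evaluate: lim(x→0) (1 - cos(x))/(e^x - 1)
This is a 0/0 indeterminate form.

Apply L'Hôpital's rule: differentiate numerator and denominator separately.
  f(x) = 1 - cos(x)   ⇒   f'(x) = sin(x)
  g(x) = e^(x) - 1   ⇒   g'(x) = e^(x)
  lim(x→0) f'(x)/g'(x) = lim(x→0) (sin(x))/(e^(x))
  = 0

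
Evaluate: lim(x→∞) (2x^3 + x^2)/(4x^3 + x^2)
This is an ∞/∞ indeterminate form.

Apply L'Hôpital's rule: differentiate numerator and denominator separately.
  f(x) = 2·x^3 + x^2   ⇒   f'(x) = 6·x^2 + 2·x
  g(x) = 4·x^3 + x^2   ⇒   g'(x) = 12·x^2 + 2·x
  lim(x→∞) f'(x)/g'(x) = lim(x→∞) (6·x^2 + 2·x)/(12·x^2 + 2·x)
  = 1/2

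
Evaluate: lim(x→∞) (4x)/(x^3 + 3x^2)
This is an ∞/∞ indeterminate form.

Apply L'Hôpital's rule: differentiate numerator and denominator separately.
  f(x) = 4·x   ⇒   f'(x) = 4
  g(x) = x^3 + 3·x^2   ⇒   g'(x) = 3·x^2 + 6·x
  lim(x→∞) f'(x)/g'(x) = lim(x→∞) (4)/(3·x^2 + 6·x)
  = 0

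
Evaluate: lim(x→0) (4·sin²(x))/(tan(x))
This is a 0/0 indeterminate form.

Apply L'Hôpital's rule: differentiate numerator and denominator separately.
  f(x) = 4·sin(x)^2   ⇒   f'(x) = 8·sin(x)·cos(x)
  g(x) = tan(x)   ⇒   g'(x) = tan(x)^2 + 1
  lim(x→0) f'(x)/g'(x) = lim(x→0) (8·sin(x)·cos(x))/(tan(x)^2 + 1)
  = 0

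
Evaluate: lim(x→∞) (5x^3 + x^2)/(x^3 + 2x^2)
This is an ∞/∞ indeterminate form.

Apply L'Hôpital's rule: differentiate numerator and denominator separately.
  f(x) = 5·x^3 + x^2   ⇒   f'(x) = 15·x^2 + 2·x
  g(x) = x^3 + 2·x^2   ⇒   g'(x) = 3·x^2 + 4·x
  lim(x→∞) f'(x)/g'(x) = lim(x→∞) (15·x^2 + 2·x)/(3·x^2 + 4·x)
  = 5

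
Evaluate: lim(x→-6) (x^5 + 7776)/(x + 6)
This is a standard limit.

Factor or rationalize the expression:
  lim(x→-6) (x^5 + 7776)/(x + 6) = 6480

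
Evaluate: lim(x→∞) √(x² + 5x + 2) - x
This is an ∞-∞ indeterminate form.

Combine fractions or rationalize to convert ∞-∞ to 0/0 form:
  lim(x→∞) √(x² + 5x + 2) - x = 5/2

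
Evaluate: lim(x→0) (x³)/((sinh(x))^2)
This is a 0/0 indeterminate form.

Apply L'Hôpital's rule: differentiate numerator and denominator separately.
  f(x) = x^3   ⇒   f'(x) = 3·x^2
  g(x) = sinh(x)^2   ⇒   g'(x) = 2·sinh(x)·cosh(x)
  lim(x→0) f'(x)/g'(x) = lim(x→0) (3·x^2)/(2·sinh(x)·cosh(x))
  = 0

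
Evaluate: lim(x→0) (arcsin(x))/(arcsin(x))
This is a 0/0 indeterminate form.

Apply L'Hôpital's rule: differentiate numerator and denominator separately.
  f(x) = asin(x)   ⇒   f'(x) = 1/sqrt(1 - x^2)
  g(x) = asin(x)   ⇒   g'(x) = 1/sqrt(1 - x^2)
  lim(x→0) f'(x)/g'(x) = lim(x→0) (1/sqrt(1 - x^2))/(1/sqrt(1 - x^2))
  = 1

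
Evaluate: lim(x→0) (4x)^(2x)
This is an exponential indeterminate form.

For exponential indeterminate forms, take the natural log:
  Let L = lim(x→0) (4x)^(2x)
  Then ln(L) = lim(x→0) [exponent × ln(base)]
  Evaluate using L'Hôpital or standard limits, then exponentiate.
  L = 1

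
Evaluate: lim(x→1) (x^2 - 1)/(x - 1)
This is a standard limit.

Factor or rationalize the expression:
  lim(x→1) (x^2 - 1)/(x - 1) = 2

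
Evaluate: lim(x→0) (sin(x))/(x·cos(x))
This is a 0/0 indeterminate form.

Apply L'Hôpital's rule: differentiate numerator and denominator separately.
  f(x) = sin(x)   ⇒   f'(x) = cos(x)
  g(x) = x·cos(x)   ⇒   g'(x) = -x·sin(x) + cos(x)
  lim(x→0) f'(x)/g'(x) = lim(x→0) (cos(x))/(-x·sin(x) + cos(x))
  = 1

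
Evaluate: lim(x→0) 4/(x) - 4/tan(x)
This is an ∞-∞ indeterminate form.

Combine fractions or rationalize to convert ∞-∞ to 0/0 form:
  lim(x→0) 4/(x) - 4/tan(x) = 0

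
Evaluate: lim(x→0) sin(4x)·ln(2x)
This is a 0·∞ indeterminate form.

Rewrite 0·∞ as a quotient (0/0 or ∞/∞ form), then apply L'Hôpital's rule:
  lim(x→0) sin(4x)·ln(2x) = 0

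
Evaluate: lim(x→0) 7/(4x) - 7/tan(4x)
This is an ∞-∞ indeterminate form.

Combine fractions or rationalize to convert ∞-∞ to 0/0 form:
  lim(x→0) 7/(4x) - 7/tan(4x) = 0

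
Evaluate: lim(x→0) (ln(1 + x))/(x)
This is a 0/0 indeterminate form.

Apply L'Hôpital's rule: differentiate numerator and denominator separately.
  f(x) = ln(x + 1)   ⇒   f'(x) = 1/(x + 1)
  g(x) = x   ⇒   g'(x) = 1
  lim(x→0) f'(x)/g'(x) = lim(x→0) (1/(x + 1))/(1)
  = 1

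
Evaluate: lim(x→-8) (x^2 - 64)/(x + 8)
This is a standard limit.

Factor or rationalize the expression:
  lim(x→-8) (x^2 - 64)/(x + 8) = -16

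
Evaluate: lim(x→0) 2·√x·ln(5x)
This is a 0·∞ indeterminate form.

Rewrite 0·∞ as a quotient (0/0 or ∞/∞ form), then apply L'Hôpital's rule:
  lim(x→0) 2·√x·ln(5x) = 0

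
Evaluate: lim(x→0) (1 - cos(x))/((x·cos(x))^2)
This is a 0/0 indeterminate form.

Apply L'Hôpital's rule: differentiate numerator and denominator separately.
  f(x) = 1 - cos(x)   ⇒   f'(x) = sin(x)
  g(x) = x^2·cos(x)^2   ⇒   g'(x) = -2·x^2·sin(x)·cos(x) + 2·x·cos(x)^2
  lim(x→0) f'(x)/g'(x) = lim(x→0) (sin(x))/(-2·x^2·sin(x)·cos(x) + 2·x·cos(x)^2)
  = 1/2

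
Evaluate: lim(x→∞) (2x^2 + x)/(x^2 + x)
This is an ∞/∞ indeterminate form.

Apply L'Hôpital's rule: differentiate numerator and denominator separately.
  f(x) = 2·x^2 + x   ⇒   f'(x) = 4·x + 1
  g(x) = x^2 + x   ⇒   g'(x) = 2·x + 1
  lim(x→∞) f'(x)/g'(x) = lim(x→∞) (4·x + 1)/(2·x + 1)
  = 2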